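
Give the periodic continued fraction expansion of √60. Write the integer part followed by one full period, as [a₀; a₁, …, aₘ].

a₀ = ⌊√60⌋ = 7.
With m₀=0, d₀=1 and mₖ₊₁ = dₖaₖ − mₖ, dₖ₊₁ = (n − mₖ₊₁²)/dₖ, aₖ₊₁ = ⌊(a₀+mₖ₊₁)/dₖ₊₁⌋:
  k=1: m=7, d=11, a=1
  k=2: m=4, d=4, a=2
  k=3: m=4, d=11, a=1
  k=4: m=7, d=1, a=14
d=1 and a=2a₀=14 at k=4, so the next step gives (m, d) = (7, 11) again — its k=1 value — and the period has length 4.

[7; 1, 2, 1, 14]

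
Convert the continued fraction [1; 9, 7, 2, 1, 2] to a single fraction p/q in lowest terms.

598/539

Using pₖ = aₖpₖ₋₁ + pₖ₋₂ and qₖ = aₖqₖ₋₁ + qₖ₋₂:
  k=0: a=1, p=1, q=1
  k=1: a=9, p=10, q=9
  k=2: a=7, p=71, q=64
  k=3: a=2, p=152, q=137
  k=4: a=1, p=223, q=201
  k=5: a=2, p=598, q=539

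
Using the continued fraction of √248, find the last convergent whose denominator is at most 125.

√248 = [15; 1, 2, 1, 30, …] (period length 4).
Convergents:
  p_0/q_0 = 15/1
  p_1/q_1 = 16/1
  p_2/q_2 = 47/3
  p_3/q_3 = 63/4
  p_4/q_4 = 1937/123
  p_5/q_5 = 2000/127
q_4 = 123 ≤ 125 < 127 = q_5, so the answer is 1937/123.

1937/123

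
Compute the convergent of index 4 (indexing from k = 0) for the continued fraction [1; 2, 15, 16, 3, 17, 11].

2263/1525

Using pₖ = aₖpₖ₋₁ + pₖ₋₂, qₖ = aₖqₖ₋₁ + qₖ₋₂ (with p₋₁=1, p₋₂=0, q₋₁=0, q₋₂=1):
  k=0: a=1, p=1, q=1
  k=1: a=2, p=3, q=2
  k=2: a=15, p=46, q=31
  k=3: a=16, p=739, q=498
  k=4: a=3, p=2263, q=1525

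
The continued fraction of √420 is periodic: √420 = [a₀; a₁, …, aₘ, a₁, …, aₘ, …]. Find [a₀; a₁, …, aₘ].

[20; 2, 40]

a₀ = ⌊√420⌋ = 20.
With m₀=0, d₀=1 and mₖ₊₁ = dₖaₖ − mₖ, dₖ₊₁ = (n − mₖ₊₁²)/dₖ, aₖ₊₁ = ⌊(a₀+mₖ₊₁)/dₖ₊₁⌋:
  k=1: m=20, d=20, a=2
  k=2: m=20, d=1, a=40
d=1 and a=2a₀=40 at k=2, so the next step gives (m, d) = (20, 20) again — its k=1 value — and the period has length 2.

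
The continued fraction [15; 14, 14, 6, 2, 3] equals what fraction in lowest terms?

135082/8963

Using pₖ = aₖpₖ₋₁ + pₖ₋₂ and qₖ = aₖqₖ₋₁ + qₖ₋₂:
  k=0: a=15, p=15, q=1
  k=1: a=14, p=211, q=14
  k=2: a=14, p=2969, q=197
  k=3: a=6, p=18025, q=1196
  k=4: a=2, p=39019, q=2589
  k=5: a=3, p=135082, q=8963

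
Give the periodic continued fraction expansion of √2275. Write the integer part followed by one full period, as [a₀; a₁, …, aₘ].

[47; 1, 2, 3, 2, 1, 94]

a₀ = ⌊√2275⌋ = 47.
With m₀=0, d₀=1 and mₖ₊₁ = dₖaₖ − mₖ, dₖ₊₁ = (n − mₖ₊₁²)/dₖ, aₖ₊₁ = ⌊(a₀+mₖ₊₁)/dₖ₊₁⌋:
  k=1: m=47, d=66, a=1
  k=2: m=19, d=29, a=2
  k=3: m=39, d=26, a=3
  k=4: m=39, d=29, a=2
  k=5: m=19, d=66, a=1
  k=6: m=47, d=1, a=94
d=1 and a=2a₀=94 at k=6, so the next step gives (m, d) = (47, 66) again — its k=1 value — and the period has length 6.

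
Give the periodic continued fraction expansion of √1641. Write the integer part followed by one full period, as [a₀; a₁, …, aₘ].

[40; 1, 1, 26, 1, 1, 80]

a₀ = ⌊√1641⌋ = 40.
With m₀=0, d₀=1 and mₖ₊₁ = dₖaₖ − mₖ, dₖ₊₁ = (n − mₖ₊₁²)/dₖ, aₖ₊₁ = ⌊(a₀+mₖ₊₁)/dₖ₊₁⌋:
  k=1: m=40, d=41, a=1
  k=2: m=1, d=40, a=1
  k=3: m=39, d=3, a=26
  k=4: m=39, d=40, a=1
  k=5: m=1, d=41, a=1
  k=6: m=40, d=1, a=80
d=1 and a=2a₀=80 at k=6, so the next step gives (m, d) = (40, 41) again — its k=1 value — and the period has length 6.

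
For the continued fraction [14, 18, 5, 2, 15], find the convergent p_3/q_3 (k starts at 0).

Using pₖ = aₖpₖ₋₁ + pₖ₋₂, qₖ = aₖqₖ₋₁ + qₖ₋₂ (with p₋₁=1, p₋₂=0, q₋₁=0, q₋₂=1):
  k=0: a=14, p=14, q=1
  k=1: a=18, p=253, q=18
  k=2: a=5, p=1279, q=91
  k=3: a=2, p=2811, q=200

2811/200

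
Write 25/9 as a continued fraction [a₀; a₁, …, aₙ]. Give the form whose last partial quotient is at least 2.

25 = 2×9 + 7
9 = 1×7 + 2
7 = 3×2 + 1
2 = 2×1 + 0  (stop)
So 25/9 = [2; 1, 3, 2].

[2; 1, 3, 2]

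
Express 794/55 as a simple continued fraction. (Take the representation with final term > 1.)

[14; 2, 3, 2, 3]

794 = 14·55 + 24
55 = 2·24 + 7
24 = 3·7 + 3
7 = 2·3 + 1
3 = 3·1 + 0  (stop)
So 794/55 = [14; 2, 3, 2, 3].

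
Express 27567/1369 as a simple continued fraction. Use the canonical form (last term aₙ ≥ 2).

27567 = 20×1369 + 187
1369 = 7×187 + 60
187 = 3×60 + 7
60 = 8×7 + 4
7 = 1×4 + 3
4 = 1×3 + 1
3 = 3×1 + 0  (stop)
So 27567/1369 = [20; 7, 3, 8, 1, 1, 3].

[20; 7, 3, 8, 1, 1, 3]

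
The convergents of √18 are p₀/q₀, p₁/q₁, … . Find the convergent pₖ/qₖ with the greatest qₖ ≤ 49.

140/33

√18 = [4; 4, 8, …] (period length 2).
Convergents:
  p_0/q_0 = 4/1
  p_1/q_1 = 17/4
  p_2/q_2 = 140/33
  p_3/q_3 = 577/136
q_2 = 33 ≤ 49 < 136 = q_3, so the answer is 140/33.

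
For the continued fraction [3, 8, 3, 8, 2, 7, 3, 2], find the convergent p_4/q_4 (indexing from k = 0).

1376/441

Using pₖ = aₖpₖ₋₁ + pₖ₋₂, qₖ = aₖqₖ₋₁ + qₖ₋₂ (with p₋₁=1, p₋₂=0, q₋₁=0, q₋₂=1):
  k=0: a=3, p=3, q=1
  k=1: a=8, p=25, q=8
  k=2: a=3, p=78, q=25
  k=3: a=8, p=649, q=208
  k=4: a=2, p=1376, q=441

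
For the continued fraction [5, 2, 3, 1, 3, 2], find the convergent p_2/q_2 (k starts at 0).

Using pₖ = aₖpₖ₋₁ + pₖ₋₂, qₖ = aₖqₖ₋₁ + qₖ₋₂ (with p₋₁=1, p₋₂=0, q₋₁=0, q₋₂=1):
  k=0: a=5, p=5, q=1
  k=1: a=2, p=11, q=2
  k=2: a=3, p=38, q=7

38/7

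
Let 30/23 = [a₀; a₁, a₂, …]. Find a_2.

3

30 = 1·23 + 7   →  a_0 = 1
23 = 3·7 + 2   →  a_1 = 3
7 = 3·2 + 1   →  a_2 = 3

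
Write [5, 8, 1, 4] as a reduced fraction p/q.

Using pₖ = aₖpₖ₋₁ + pₖ₋₂ and qₖ = aₖqₖ₋₁ + qₖ₋₂:
  k=0: a=5, p=5, q=1
  k=1: a=8, p=41, q=8
  k=2: a=1, p=46, q=9
  k=3: a=4, p=225, q=44

225/44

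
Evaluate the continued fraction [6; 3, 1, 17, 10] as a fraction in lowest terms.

Fold from the inside: start with 10/1.
  17 + 1/10 = 171/10
  1 + 10/171 = 181/171
  3 + 171/181 = 714/181
  6 + 181/714 = 4465/714

4465/714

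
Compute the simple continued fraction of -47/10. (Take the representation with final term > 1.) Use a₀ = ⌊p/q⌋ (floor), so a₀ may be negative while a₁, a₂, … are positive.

[-5; 3, 3]

-47 = -5×10 + 3
10 = 3×3 + 1
3 = 3×1 + 0  (stop)
So -47/10 = [-5; 3, 3].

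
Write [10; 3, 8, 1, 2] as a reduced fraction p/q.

836/81

Fold from the inside: start with 2/1.
  1 + 1/2 = 3/2
  8 + 2/3 = 26/3
  3 + 3/26 = 81/26
  10 + 26/81 = 836/81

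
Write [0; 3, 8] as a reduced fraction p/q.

8/25

Fold from the inside: start with 8/1.
  3 + 1/8 = 25/8
  0 + 8/25 = 8/25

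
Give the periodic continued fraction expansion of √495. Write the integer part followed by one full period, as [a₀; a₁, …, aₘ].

[22; 4, 44]

a₀ = ⌊√495⌋ = 22.
With m₀=0, d₀=1 and mₖ₊₁ = dₖaₖ − mₖ, dₖ₊₁ = (n − mₖ₊₁²)/dₖ, aₖ₊₁ = ⌊(a₀+mₖ₊₁)/dₖ₊₁⌋:
  k=1: m=22, d=11, a=4
  k=2: m=22, d=1, a=44
d=1 and a=2a₀=44 at k=2, so the next step gives (m, d) = (22, 11) again — its k=1 value — and the period has length 2.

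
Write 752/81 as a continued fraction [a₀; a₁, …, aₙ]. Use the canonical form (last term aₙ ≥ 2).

[9; 3, 1, 1, 11]

752 = 9·81 + 23
81 = 3·23 + 12
23 = 1·12 + 11
12 = 1·11 + 1
11 = 11·1 + 0  (stop)
So 752/81 = [9; 3, 1, 1, 11].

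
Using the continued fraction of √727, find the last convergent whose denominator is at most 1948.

39285/1457

√727 = [26; 1, 25, 1, 52, …] (period length 4).
Convergents:
  p_0/q_0 = 26/1
  p_1/q_1 = 27/1
  p_2/q_2 = 701/26
  p_3/q_3 = 728/27
  p_4/q_4 = 38557/1430
  p_5/q_5 = 39285/1457
  p_6/q_6 = 1020682/37855
q_5 = 1457 ≤ 1948 < 37855 = q_6, so the answer is 39285/1457.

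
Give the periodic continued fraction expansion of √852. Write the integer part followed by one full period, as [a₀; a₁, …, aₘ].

[29; 5, 3, 2, 4, 2, 3, 5, 58]

a₀ = ⌊√852⌋ = 29.
With m₀=0, d₀=1 and mₖ₊₁ = dₖaₖ − mₖ, dₖ₊₁ = (n − mₖ₊₁²)/dₖ, aₖ₊₁ = ⌊(a₀+mₖ₊₁)/dₖ₊₁⌋:
  k=1: m=29, d=11, a=5
  k=2: m=26, d=16, a=3
  k=3: m=22, d=23, a=2
  k=4: m=24, d=12, a=4
  k=5: m=24, d=23, a=2
  k=6: m=22, d=16, a=3
  k=7: m=26, d=11, a=5
  k=8: m=29, d=1, a=58
d=1 and a=2a₀=58 at k=8, so the next step gives (m, d) = (29, 11) again — its k=1 value — and the period has length 8.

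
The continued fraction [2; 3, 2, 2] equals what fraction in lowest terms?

39/17

Using pₖ = aₖpₖ₋₁ + pₖ₋₂ and qₖ = aₖqₖ₋₁ + qₖ₋₂:
  k=0: a=2, p=2, q=1
  k=1: a=3, p=7, q=3
  k=2: a=2, p=16, q=7
  k=3: a=2, p=39, q=17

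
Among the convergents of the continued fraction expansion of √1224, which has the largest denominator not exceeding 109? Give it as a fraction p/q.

2449/70

√1224 = [34; 1, 68, …] (period length 2).
Convergents:
  p_0/q_0 = 34/1
  p_1/q_1 = 35/1
  p_2/q_2 = 2414/69
  p_3/q_3 = 2449/70
  p_4/q_4 = 168946/4829
q_3 = 70 ≤ 109 < 4829 = q_4, so the answer is 2449/70.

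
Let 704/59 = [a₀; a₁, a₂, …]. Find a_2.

13

704 = 11·59 + 55   →  a_0 = 11
59 = 1·55 + 4   →  a_1 = 1
55 = 13·4 + 3   →  a_2 = 13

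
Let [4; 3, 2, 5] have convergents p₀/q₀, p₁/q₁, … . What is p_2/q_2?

30/7

Using pₖ = aₖpₖ₋₁ + pₖ₋₂, qₖ = aₖqₖ₋₁ + qₖ₋₂ (with p₋₁=1, p₋₂=0, q₋₁=0, q₋₂=1):
  k=0: a=4, p=4, q=1
  k=1: a=3, p=13, q=3
  k=2: a=2, p=30, q=7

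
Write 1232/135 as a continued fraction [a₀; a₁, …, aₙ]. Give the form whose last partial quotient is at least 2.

1232 = 9*135 + 17
135 = 7*17 + 16
17 = 1*16 + 1
16 = 16*1 + 0  (stop)
So 1232/135 = [9; 7, 1, 16].

[9; 7, 1, 16]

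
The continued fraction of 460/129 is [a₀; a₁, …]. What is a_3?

460 = 3·129 + 73   →  a_0 = 3
129 = 1·73 + 56   →  a_1 = 1
73 = 1·56 + 17   →  a_2 = 1
56 = 3·17 + 5   →  a_3 = 3

3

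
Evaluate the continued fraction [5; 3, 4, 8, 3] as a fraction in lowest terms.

Fold from the inside: start with 3/1.
  8 + 1/3 = 25/3
  4 + 3/25 = 103/25
  3 + 25/103 = 334/103
  5 + 103/334 = 1773/334

1773/334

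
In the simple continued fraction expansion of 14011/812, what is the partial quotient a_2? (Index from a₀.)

1

14011 = 17·812 + 207   →  a_0 = 17
812 = 3·207 + 191   →  a_1 = 3
207 = 1·191 + 16   →  a_2 = 1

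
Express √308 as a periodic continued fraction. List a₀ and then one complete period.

[17; 1, 1, 4, 1, 1, 34]

a₀ = ⌊√308⌋ = 17.
With m₀=0, d₀=1 and mₖ₊₁ = dₖaₖ − mₖ, dₖ₊₁ = (n − mₖ₊₁²)/dₖ, aₖ₊₁ = ⌊(a₀+mₖ₊₁)/dₖ₊₁⌋:
  k=1: m=17, d=19, a=1
  k=2: m=2, d=16, a=1
  k=3: m=14, d=7, a=4
  k=4: m=14, d=16, a=1
  k=5: m=2, d=19, a=1
  k=6: m=17, d=1, a=34
d=1 and a=2a₀=34 at k=6, so the next step gives (m, d) = (17, 19) again — its k=1 value — and the period has length 6.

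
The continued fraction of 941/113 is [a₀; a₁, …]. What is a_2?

941 = 8·113 + 37   →  a_0 = 8
113 = 3·37 + 2   →  a_1 = 3
37 = 18·2 + 1   →  a_2 = 18

18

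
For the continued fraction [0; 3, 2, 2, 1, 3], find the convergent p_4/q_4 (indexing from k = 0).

7/24

Using pₖ = aₖpₖ₋₁ + pₖ₋₂, qₖ = aₖqₖ₋₁ + qₖ₋₂ (with p₋₁=1, p₋₂=0, q₋₁=0, q₋₂=1):
  k=0: a=0, p=0, q=1
  k=1: a=3, p=1, q=3
  k=2: a=2, p=2, q=7
  k=3: a=2, p=5, q=17
  k=4: a=1, p=7, q=24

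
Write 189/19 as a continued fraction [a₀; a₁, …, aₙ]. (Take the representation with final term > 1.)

189 = 9×19 + 18
19 = 1×18 + 1
18 = 18×1 + 0  (stop)
So 189/19 = [9; 1, 18].

[9; 1, 18]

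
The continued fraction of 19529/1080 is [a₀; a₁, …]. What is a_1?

12

19529 = 18·1080 + 89   →  a_0 = 18
1080 = 12·89 + 12   →  a_1 = 12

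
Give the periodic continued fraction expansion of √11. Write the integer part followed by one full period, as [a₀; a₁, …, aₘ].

[3; 3, 6]

a₀ = ⌊√11⌋ = 3.
With m₀=0, d₀=1 and mₖ₊₁ = dₖaₖ − mₖ, dₖ₊₁ = (n − mₖ₊₁²)/dₖ, aₖ₊₁ = ⌊(a₀+mₖ₊₁)/dₖ₊₁⌋:
  k=1: m=3, d=2, a=3
  k=2: m=3, d=1, a=6
d=1 and a=2a₀=6 at k=2, so the next step gives (m, d) = (3, 2) again — its k=1 value — and the period has length 2.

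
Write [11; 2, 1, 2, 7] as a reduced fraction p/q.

Using pₖ = aₖpₖ₋₁ + pₖ₋₂ and qₖ = aₖqₖ₋₁ + qₖ₋₂:
  k=0: a=11, p=11, q=1
  k=1: a=2, p=23, q=2
  k=2: a=1, p=34, q=3
  k=3: a=2, p=91, q=8
  k=4: a=7, p=671, q=59

671/59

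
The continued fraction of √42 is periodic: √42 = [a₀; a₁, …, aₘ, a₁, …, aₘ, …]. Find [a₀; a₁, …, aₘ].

a₀ = ⌊√42⌋ = 6.
With m₀=0, d₀=1 and mₖ₊₁ = dₖaₖ − mₖ, dₖ₊₁ = (n − mₖ₊₁²)/dₖ, aₖ₊₁ = ⌊(a₀+mₖ₊₁)/dₖ₊₁⌋:
  k=1: m=6, d=6, a=2
  k=2: m=6, d=1, a=12
d=1 and a=2a₀=12 at k=2, so the next step gives (m, d) = (6, 6) again — its k=1 value — and the period has length 2.

[6; 2, 12]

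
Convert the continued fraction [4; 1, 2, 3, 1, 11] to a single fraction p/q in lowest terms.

Fold from the inside: start with 11/1.
  1 + 1/11 = 12/11
  3 + 11/12 = 47/12
  2 + 12/47 = 106/47
  1 + 47/106 = 153/106
  4 + 106/153 = 718/153

718/153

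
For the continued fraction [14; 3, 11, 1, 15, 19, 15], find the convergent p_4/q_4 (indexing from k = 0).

8437/589

Using pₖ = aₖpₖ₋₁ + pₖ₋₂, qₖ = aₖqₖ₋₁ + qₖ₋₂ (with p₋₁=1, p₋₂=0, q₋₁=0, q₋₂=1):
  k=0: a=14, p=14, q=1
  k=1: a=3, p=43, q=3
  k=2: a=11, p=487, q=34
  k=3: a=1, p=530, q=37
  k=4: a=15, p=8437, q=589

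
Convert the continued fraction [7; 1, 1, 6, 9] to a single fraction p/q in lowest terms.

897/119

Fold from the inside: start with 9/1.
  6 + 1/9 = 55/9
  1 + 9/55 = 64/55
  1 + 55/64 = 119/64
  7 + 64/119 = 897/119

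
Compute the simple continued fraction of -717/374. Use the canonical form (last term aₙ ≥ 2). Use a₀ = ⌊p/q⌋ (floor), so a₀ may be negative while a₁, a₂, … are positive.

[-2; 12, 15, 2]

-717 = -2·374 + 31
374 = 12·31 + 2
31 = 15·2 + 1
2 = 2·1 + 0  (stop)
So -717/374 = [-2; 12, 15, 2].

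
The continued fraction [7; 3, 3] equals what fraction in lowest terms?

73/10

Fold from the inside: start with 3/1.
  3 + 1/3 = 10/3
  7 + 3/10 = 73/10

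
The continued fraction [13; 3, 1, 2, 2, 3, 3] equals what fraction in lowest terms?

3888/293

Fold from the inside: start with 3/1.
  3 + 1/3 = 10/3
  2 + 3/10 = 23/10
  2 + 10/23 = 56/23
  1 + 23/56 = 79/56
  3 + 56/79 = 293/79
  13 + 79/293 = 3888/293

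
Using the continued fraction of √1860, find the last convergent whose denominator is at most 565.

√1860 = [43; 7, 1, 4, 1, 7, 86, …] (period length 6).
Convergents:
  p_0/q_0 = 43/1
  p_1/q_1 = 302/7
  p_2/q_2 = 345/8
  p_3/q_3 = 1682/39
  p_4/q_4 = 2027/47
  p_5/q_5 = 15871/368
  p_6/q_6 = 1366933/31695
q_5 = 368 ≤ 565 < 31695 = q_6, so the answer is 15871/368.

15871/368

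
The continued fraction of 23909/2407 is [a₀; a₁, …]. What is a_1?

1

23909 = 9·2407 + 2246   →  a_0 = 9
2407 = 1·2246 + 161   →  a_1 = 1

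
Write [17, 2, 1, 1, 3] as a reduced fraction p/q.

Using pₖ = aₖpₖ₋₁ + pₖ₋₂ and qₖ = aₖqₖ₋₁ + qₖ₋₂:
  k=0: a=17, p=17, q=1
  k=1: a=2, p=35, q=2
  k=2: a=1, p=52, q=3
  k=3: a=1, p=87, q=5
  k=4: a=3, p=313, q=18

313/18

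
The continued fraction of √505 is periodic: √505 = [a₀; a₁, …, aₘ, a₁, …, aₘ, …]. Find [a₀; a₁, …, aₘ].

[22; 2, 8, 2, 44]

a₀ = ⌊√505⌋ = 22.
With m₀=0, d₀=1 and mₖ₊₁ = dₖaₖ − mₖ, dₖ₊₁ = (n − mₖ₊₁²)/dₖ, aₖ₊₁ = ⌊(a₀+mₖ₊₁)/dₖ₊₁⌋:
  k=1: m=22, d=21, a=2
  k=2: m=20, d=5, a=8
  k=3: m=20, d=21, a=2
  k=4: m=22, d=1, a=44
d=1 and a=2a₀=44 at k=4, so the next step gives (m, d) = (22, 21) again — its k=1 value — and the period has length 4.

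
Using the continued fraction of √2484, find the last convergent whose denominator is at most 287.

√2484 = [49; 1, 5, 4, 5, 1, 98, …] (period length 6).
Convergents:
  p_0/q_0 = 49/1
  p_1/q_1 = 50/1
  p_2/q_2 = 299/6
  p_3/q_3 = 1246/25
  p_4/q_4 = 6529/131
  p_5/q_5 = 7775/156
  p_6/q_6 = 768479/15419
q_5 = 156 ≤ 287 < 15419 = q_6, so the answer is 7775/156.

7775/156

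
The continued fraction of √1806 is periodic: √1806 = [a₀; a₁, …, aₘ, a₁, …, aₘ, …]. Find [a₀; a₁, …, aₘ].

[42; 2, 84]

a₀ = ⌊√1806⌋ = 42.
With m₀=0, d₀=1 and mₖ₊₁ = dₖaₖ − mₖ, dₖ₊₁ = (n − mₖ₊₁²)/dₖ, aₖ₊₁ = ⌊(a₀+mₖ₊₁)/dₖ₊₁⌋:
  k=1: m=42, d=42, a=2
  k=2: m=42, d=1, a=84
d=1 and a=2a₀=84 at k=2, so the next step gives (m, d) = (42, 42) again — its k=1 value — and the period has length 2.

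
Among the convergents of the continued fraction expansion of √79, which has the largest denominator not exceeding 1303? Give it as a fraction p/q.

√79 = [8; 1, 7, 1, 16, …] (period length 4).
Convergents:
  p_0/q_0 = 8/1
  p_1/q_1 = 9/1
  p_2/q_2 = 71/8
  p_3/q_3 = 80/9
  p_4/q_4 = 1351/152
  p_5/q_5 = 1431/161
  p_6/q_6 = 11368/1279
  p_7/q_7 = 12799/1440
q_6 = 1279 ≤ 1303 < 1440 = q_7, so the answer is 11368/1279.

11368/1279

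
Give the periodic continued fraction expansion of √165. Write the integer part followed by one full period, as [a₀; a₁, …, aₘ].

a₀ = ⌊√165⌋ = 12.
With m₀=0, d₀=1 and mₖ₊₁ = dₖaₖ − mₖ, dₖ₊₁ = (n − mₖ₊₁²)/dₖ, aₖ₊₁ = ⌊(a₀+mₖ₊₁)/dₖ₊₁⌋:
  k=1: m=12, d=21, a=1
  k=2: m=9, d=4, a=5
  k=3: m=11, d=11, a=2
  k=4: m=11, d=4, a=5
  k=5: m=9, d=21, a=1
  k=6: m=12, d=1, a=24
d=1 and a=2a₀=24 at k=6, so the next step gives (m, d) = (12, 21) again — its k=1 value — and the period has length 6.

[12; 1, 5, 2, 5, 1, 24]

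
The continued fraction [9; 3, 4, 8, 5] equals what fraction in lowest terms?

Using pₖ = aₖpₖ₋₁ + pₖ₋₂ and qₖ = aₖqₖ₋₁ + qₖ₋₂:
  k=0: a=9, p=9, q=1
  k=1: a=3, p=28, q=3
  k=2: a=4, p=121, q=13
  k=3: a=8, p=996, q=107
  k=4: a=5, p=5101, q=548

5101/548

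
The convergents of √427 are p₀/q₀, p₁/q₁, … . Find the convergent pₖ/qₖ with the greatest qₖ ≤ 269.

5104/247

√427 = [20; 1, 1, 1, 40, …] (period length 4).
Convergents:
  p_0/q_0 = 20/1
  p_1/q_1 = 21/1
  p_2/q_2 = 41/2
  p_3/q_3 = 62/3
  p_4/q_4 = 2521/122
  p_5/q_5 = 2583/125
  p_6/q_6 = 5104/247
  p_7/q_7 = 7687/372
q_6 = 247 ≤ 269 < 372 = q_7, so the answer is 5104/247.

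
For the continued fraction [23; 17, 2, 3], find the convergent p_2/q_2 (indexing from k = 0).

807/35

Using pₖ = aₖpₖ₋₁ + pₖ₋₂, qₖ = aₖqₖ₋₁ + qₖ₋₂ (with p₋₁=1, p₋₂=0, q₋₁=0, q₋₂=1):
  k=0: a=23, p=23, q=1
  k=1: a=17, p=392, q=17
  k=2: a=2, p=807, q=35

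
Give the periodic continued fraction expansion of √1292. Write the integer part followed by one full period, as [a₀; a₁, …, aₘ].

[35; 1, 16, 1, 70]

a₀ = ⌊√1292⌋ = 35.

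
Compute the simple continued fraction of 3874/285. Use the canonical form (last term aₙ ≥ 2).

3874 = 13*285 + 169
285 = 1*169 + 116
169 = 1*116 + 53
116 = 2*53 + 10
53 = 5*10 + 3
10 = 3*3 + 1
3 = 3*1 + 0  (stop)
So 3874/285 = [13; 1, 1, 2, 5, 3, 3].

[13; 1, 1, 2, 5, 3, 3]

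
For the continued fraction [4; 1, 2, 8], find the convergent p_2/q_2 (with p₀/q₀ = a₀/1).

14/3

Using pₖ = aₖpₖ₋₁ + pₖ₋₂, qₖ = aₖqₖ₋₁ + qₖ₋₂ (with p₋₁=1, p₋₂=0, q₋₁=0, q₋₂=1):
  k=0: a=4, p=4, q=1
  k=1: a=1, p=5, q=1
  k=2: a=2, p=14, q=3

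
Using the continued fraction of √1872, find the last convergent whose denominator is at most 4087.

168610/3897

√1872 = [43; 3, 1, 3, 86, …] (period length 4).
Convergents:
  p_0/q_0 = 43/1
  p_1/q_1 = 130/3
  p_2/q_2 = 173/4
  p_3/q_3 = 649/15
  p_4/q_4 = 55987/1294
  p_5/q_5 = 168610/3897
  p_6/q_6 = 224597/5191
q_5 = 3897 ≤ 4087 < 5191 = q_6, so the answer is 168610/3897.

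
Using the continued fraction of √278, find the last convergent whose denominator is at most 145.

√278 = [16; 1, 2, 16, 2, 1, 32, …] (period length 6).
Convergents:
  p_0/q_0 = 16/1
  p_1/q_1 = 17/1
  p_2/q_2 = 50/3
  p_3/q_3 = 817/49
  p_4/q_4 = 1684/101
  p_5/q_5 = 2501/150
q_4 = 101 ≤ 145 < 150 = q_5, so the answer is 1684/101.

1684/101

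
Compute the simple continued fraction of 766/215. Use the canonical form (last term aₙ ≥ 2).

[3; 1, 1, 3, 2, 13]

766 = 3·215 + 121
215 = 1·121 + 94
121 = 1·94 + 27
94 = 3·27 + 13
27 = 2·13 + 1
13 = 13·1 + 0  (stop)
So 766/215 = [3; 1, 1, 3, 2, 13].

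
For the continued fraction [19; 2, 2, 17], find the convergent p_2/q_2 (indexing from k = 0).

Using pₖ = aₖpₖ₋₁ + pₖ₋₂, qₖ = aₖqₖ₋₁ + qₖ₋₂ (with p₋₁=1, p₋₂=0, q₋₁=0, q₋₂=1):
  k=0: a=19, p=19, q=1
  k=1: a=2, p=39, q=2
  k=2: a=2, p=97, q=5

97/5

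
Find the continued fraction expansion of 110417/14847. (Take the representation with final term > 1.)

[7; 2, 3, 2, 7, 4, 3, 9]

110417 = 7×14847 + 6488
14847 = 2×6488 + 1871
6488 = 3×1871 + 875
1871 = 2×875 + 121
875 = 7×121 + 28
121 = 4×28 + 9
28 = 3×9 + 1
9 = 9×1 + 0  (stop)
So 110417/14847 = [7; 2, 3, 2, 7, 4, 3, 9].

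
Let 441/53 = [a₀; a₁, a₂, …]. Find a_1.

441 = 8·53 + 17   →  a_0 = 8
53 = 3·17 + 2   →  a_1 = 3

3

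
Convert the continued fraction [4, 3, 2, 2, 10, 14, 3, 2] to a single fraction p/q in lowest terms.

76511/17819

Fold from the inside: start with 2/1.
  3 + 1/2 = 7/2
  14 + 2/7 = 100/7
  10 + 7/100 = 1007/100
  2 + 100/1007 = 2114/1007
  2 + 1007/2114 = 5235/2114
  3 + 2114/5235 = 17819/5235
  4 + 5235/17819 = 76511/17819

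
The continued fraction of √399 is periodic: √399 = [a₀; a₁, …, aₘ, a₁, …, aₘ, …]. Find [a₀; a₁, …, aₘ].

a₀ = ⌊√399⌋ = 19.
With m₀=0, d₀=1 and mₖ₊₁ = dₖaₖ − mₖ, dₖ₊₁ = (n − mₖ₊₁²)/dₖ, aₖ₊₁ = ⌊(a₀+mₖ₊₁)/dₖ₊₁⌋:
  k=1: m=19, d=38, a=1
  k=2: m=19, d=1, a=38
d=1 and a=2a₀=38 at k=2, so the next step gives (m, d) = (19, 38) again — its k=1 value — and the period has length 2.

[19; 1, 38]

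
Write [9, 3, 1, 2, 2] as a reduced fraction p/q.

Using pₖ = aₖpₖ₋₁ + pₖ₋₂ and qₖ = aₖqₖ₋₁ + qₖ₋₂:
  k=0: a=9, p=9, q=1
  k=1: a=3, p=28, q=3
  k=2: a=1, p=37, q=4
  k=3: a=2, p=102, q=11
  k=4: a=2, p=241, q=26

241/26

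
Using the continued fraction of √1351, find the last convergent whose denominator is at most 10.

√1351 = [36; 1, 3, 10, 3, 1, 72, …] (period length 6).
Convergents:
  p_0/q_0 = 36/1
  p_1/q_1 = 37/1
  p_2/q_2 = 147/4
  p_3/q_3 = 1507/41
q_2 = 4 ≤ 10 < 41 = q_3, so the answer is 147/4.

147/4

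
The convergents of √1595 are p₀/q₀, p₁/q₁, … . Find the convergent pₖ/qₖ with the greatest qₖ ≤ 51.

√1595 = [39; 1, 14, 1, 78, …] (period length 4).
Convergents:
  p_0/q_0 = 39/1
  p_1/q_1 = 40/1
  p_2/q_2 = 599/15
  p_3/q_3 = 639/16
  p_4/q_4 = 50441/1263
q_3 = 16 ≤ 51 < 1263 = q_4, so the answer is 639/16.

639/16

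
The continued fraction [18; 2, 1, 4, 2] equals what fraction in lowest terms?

569/31

Fold from the inside: start with 2/1.
  4 + 1/2 = 9/2
  1 + 2/9 = 11/9
  2 + 9/11 = 31/11
  18 + 11/31 = 569/31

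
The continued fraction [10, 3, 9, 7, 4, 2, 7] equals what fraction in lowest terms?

Using pₖ = aₖpₖ₋₁ + pₖ₋₂ and qₖ = aₖqₖ₋₁ + qₖ₋₂:
  k=0: a=10, p=10, q=1
  k=1: a=3, p=31, q=3
  k=2: a=9, p=289, q=28
  k=3: a=7, p=2054, q=199
  k=4: a=4, p=8505, q=824
  k=5: a=2, p=19064, q=1847
  k=6: a=7, p=141953, q=13753

141953/13753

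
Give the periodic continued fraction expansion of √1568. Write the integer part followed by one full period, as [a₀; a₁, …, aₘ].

[39; 1, 1, 2, 19, 2, 1, 1, 78]

a₀ = ⌊√1568⌋ = 39.
With m₀=0, d₀=1 and mₖ₊₁ = dₖaₖ − mₖ, dₖ₊₁ = (n − mₖ₊₁²)/dₖ, aₖ₊₁ = ⌊(a₀+mₖ₊₁)/dₖ₊₁⌋:
  k=1: m=39, d=47, a=1
  k=2: m=8, d=32, a=1
  k=3: m=24, d=31, a=2
  k=4: m=38, d=4, a=19
  k=5: m=38, d=31, a=2
  k=6: m=24, d=32, a=1
  k=7: m=8, d=47, a=1
  k=8: m=39, d=1, a=78
d=1 and a=2a₀=78 at k=8, so the next step gives (m, d) = (39, 47) again — its k=1 value — and the period has length 8.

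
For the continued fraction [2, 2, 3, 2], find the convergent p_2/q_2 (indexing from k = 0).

17/7

Using pₖ = aₖpₖ₋₁ + pₖ₋₂, qₖ = aₖqₖ₋₁ + qₖ₋₂ (with p₋₁=1, p₋₂=0, q₋₁=0, q₋₂=1):
  k=0: a=2, p=2, q=1
  k=1: a=2, p=5, q=2
  k=2: a=3, p=17, q=7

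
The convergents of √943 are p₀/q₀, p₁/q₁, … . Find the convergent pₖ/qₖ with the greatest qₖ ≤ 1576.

√943 = [30; 1, 2, 2, 2, 1, 60, …] (period length 6).
Convergents:
  p_0/q_0 = 30/1
  p_1/q_1 = 31/1
  p_2/q_2 = 92/3
  p_3/q_3 = 215/7
  p_4/q_4 = 522/17
  p_5/q_5 = 737/24
  p_6/q_6 = 44742/1457
  p_7/q_7 = 45479/1481
  p_8/q_8 = 135700/4419
q_7 = 1481 ≤ 1576 < 4419 = q_8, so the answer is 45479/1481.

45479/1481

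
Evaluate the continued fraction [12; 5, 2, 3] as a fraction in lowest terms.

463/38

Fold from the inside: start with 3/1.
  2 + 1/3 = 7/3
  5 + 3/7 = 38/7
  12 + 7/38 = 463/38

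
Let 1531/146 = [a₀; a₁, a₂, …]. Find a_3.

1531 = 10·146 + 71   →  a_0 = 10
146 = 2·71 + 4   →  a_1 = 2
71 = 17·4 + 3   →  a_2 = 17
4 = 1·3 + 1   →  a_3 = 1

1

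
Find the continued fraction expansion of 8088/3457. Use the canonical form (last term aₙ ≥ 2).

8088 = 2·3457 + 1174
3457 = 2·1174 + 1109
1174 = 1·1109 + 65
1109 = 17·65 + 4
65 = 16·4 + 1
4 = 4·1 + 0  (stop)
So 8088/3457 = [2; 2, 1, 17, 16, 4].

[2; 2, 1, 17, 16, 4]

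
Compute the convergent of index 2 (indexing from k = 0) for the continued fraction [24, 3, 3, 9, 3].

Using pₖ = aₖpₖ₋₁ + pₖ₋₂, qₖ = aₖqₖ₋₁ + qₖ₋₂ (with p₋₁=1, p₋₂=0, q₋₁=0, q₋₂=1):
  k=0: a=24, p=24, q=1
  k=1: a=3, p=73, q=3
  k=2: a=3, p=243, q=10

243/10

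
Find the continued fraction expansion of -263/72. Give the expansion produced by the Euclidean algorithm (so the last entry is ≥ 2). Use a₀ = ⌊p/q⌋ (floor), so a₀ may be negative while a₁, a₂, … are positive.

[-4; 2, 1, 7, 3]

-263 = -4×72 + 25
72 = 2×25 + 22
25 = 1×22 + 3
22 = 7×3 + 1
3 = 3×1 + 0  (stop)
So -263/72 = [-4; 2, 1, 7, 3].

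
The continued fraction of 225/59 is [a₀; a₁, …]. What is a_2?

4

225 = 3·59 + 48   →  a_0 = 3
59 = 1·48 + 11   →  a_1 = 1
48 = 4·11 + 4   →  a_2 = 4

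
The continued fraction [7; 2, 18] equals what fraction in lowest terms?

277/37

Fold from the inside: start with 18/1.
  2 + 1/18 = 37/18
  7 + 18/37 = 277/37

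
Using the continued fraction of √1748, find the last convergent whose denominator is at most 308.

4599/110

√1748 = [41; 1, 4, 4, 4, 1, 82, …] (period length 6).
Convergents:
  p_0/q_0 = 41/1
  p_1/q_1 = 42/1
  p_2/q_2 = 209/5
  p_3/q_3 = 878/21
  p_4/q_4 = 3721/89
  p_5/q_5 = 4599/110
  p_6/q_6 = 380839/9109
q_5 = 110 ≤ 308 < 9109 = q_6, so the answer is 4599/110.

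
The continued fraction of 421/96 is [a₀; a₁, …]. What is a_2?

1

421 = 4·96 + 37   →  a_0 = 4
96 = 2·37 + 22   →  a_1 = 2
37 = 1·22 + 15   →  a_2 = 1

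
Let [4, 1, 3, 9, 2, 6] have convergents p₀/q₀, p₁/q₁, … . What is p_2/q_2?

19/4

Using pₖ = aₖpₖ₋₁ + pₖ₋₂, qₖ = aₖqₖ₋₁ + qₖ₋₂ (with p₋₁=1, p₋₂=0, q₋₁=0, q₋₂=1):
  k=0: a=4, p=4, q=1
  k=1: a=1, p=5, q=1
  k=2: a=3, p=19, q=4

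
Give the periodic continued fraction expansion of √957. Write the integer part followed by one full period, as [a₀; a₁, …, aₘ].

[30; 1, 14, 2, 14, 1, 60]

a₀ = ⌊√957⌋ = 30.
With m₀=0, d₀=1 and mₖ₊₁ = dₖaₖ − mₖ, dₖ₊₁ = (n − mₖ₊₁²)/dₖ, aₖ₊₁ = ⌊(a₀+mₖ₊₁)/dₖ₊₁⌋:
  k=1: m=30, d=57, a=1
  k=2: m=27, d=4, a=14
  k=3: m=29, d=29, a=2
  k=4: m=29, d=4, a=14
  k=5: m=27, d=57, a=1
  k=6: m=30, d=1, a=60
d=1 and a=2a₀=60 at k=6, so the next step gives (m, d) = (30, 57) again — its k=1 value — and the period has length 6.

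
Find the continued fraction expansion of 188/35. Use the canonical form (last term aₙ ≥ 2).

[5; 2, 1, 2, 4]

188 = 5·35 + 13
35 = 2·13 + 9
13 = 1·9 + 4
9 = 2·4 + 1
4 = 4·1 + 0  (stop)
So 188/35 = [5; 2, 1, 2, 4].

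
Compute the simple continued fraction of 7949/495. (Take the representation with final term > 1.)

[16; 17, 14, 2]

7949 = 16·495 + 29
495 = 17·29 + 2
29 = 14·2 + 1
2 = 2·1 + 0  (stop)
So 7949/495 = [16; 17, 14, 2].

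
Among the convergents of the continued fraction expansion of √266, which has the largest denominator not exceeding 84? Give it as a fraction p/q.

685/42

√266 = [16; 3, 4, 3, 32, …] (period length 4).
Convergents:
  p_0/q_0 = 16/1
  p_1/q_1 = 49/3
  p_2/q_2 = 212/13
  p_3/q_3 = 685/42
  p_4/q_4 = 22132/1357
q_3 = 42 ≤ 84 < 1357 = q_4, so the answer is 685/42.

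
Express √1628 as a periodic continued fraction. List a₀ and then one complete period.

[40; 2, 1, 6, 1, 2, 80]

a₀ = ⌊√1628⌋ = 40.
With m₀=0, d₀=1 and mₖ₊₁ = dₖaₖ − mₖ, dₖ₊₁ = (n − mₖ₊₁²)/dₖ, aₖ₊₁ = ⌊(a₀+mₖ₊₁)/dₖ₊₁⌋:
  k=1: m=40, d=28, a=2
  k=2: m=16, d=49, a=1
  k=3: m=33, d=11, a=6
  k=4: m=33, d=49, a=1
  k=5: m=16, d=28, a=2
  k=6: m=40, d=1, a=80
d=1 and a=2a₀=80 at k=6, so the next step gives (m, d) = (40, 28) again — its k=1 value — and the period has length 6.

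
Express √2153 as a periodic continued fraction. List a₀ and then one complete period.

a₀ = ⌊√2153⌋ = 46.
With m₀=0, d₀=1 and mₖ₊₁ = dₖaₖ − mₖ, dₖ₊₁ = (n − mₖ₊₁²)/dₖ, aₖ₊₁ = ⌊(a₀+mₖ₊₁)/dₖ₊₁⌋:
  k=1: m=46, d=37, a=2
  k=2: m=28, d=37, a=2
  k=3: m=46, d=1, a=92
d=1 and a=2a₀=92 at k=3, so the next step gives (m, d) = (46, 37) again — its k=1 value — and the period has length 3.

[46; 2, 2, 92]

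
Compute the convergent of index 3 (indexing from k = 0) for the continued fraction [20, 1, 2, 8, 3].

Using pₖ = aₖpₖ₋₁ + pₖ₋₂, qₖ = aₖqₖ₋₁ + qₖ₋₂ (with p₋₁=1, p₋₂=0, q₋₁=0, q₋₂=1):
  k=0: a=20, p=20, q=1
  k=1: a=1, p=21, q=1
  k=2: a=2, p=62, q=3
  k=3: a=8, p=517, q=25

517/25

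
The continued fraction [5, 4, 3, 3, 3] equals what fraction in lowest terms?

Fold from the inside: start with 3/1.
  3 + 1/3 = 10/3
  3 + 3/10 = 33/10
  4 + 10/33 = 142/33
  5 + 33/142 = 743/142

743/142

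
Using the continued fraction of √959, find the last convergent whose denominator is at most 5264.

59489/1921

√959 = [30; 1, 29, 1, 60, …] (period length 4).
Convergents:
  p_0/q_0 = 30/1
  p_1/q_1 = 31/1
  p_2/q_2 = 929/30
  p_3/q_3 = 960/31
  p_4/q_4 = 58529/1890
  p_5/q_5 = 59489/1921
  p_6/q_6 = 1783710/57599
q_5 = 1921 ≤ 5264 < 57599 = q_6, so the answer is 59489/1921.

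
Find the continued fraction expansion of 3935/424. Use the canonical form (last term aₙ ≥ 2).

[9; 3, 1, 1, 3, 2, 7]

3935 = 9*424 + 119
424 = 3*119 + 67
119 = 1*67 + 52
67 = 1*52 + 15
52 = 3*15 + 7
15 = 2*7 + 1
7 = 7*1 + 0  (stop)
So 3935/424 = [9; 3, 1, 1, 3, 2, 7].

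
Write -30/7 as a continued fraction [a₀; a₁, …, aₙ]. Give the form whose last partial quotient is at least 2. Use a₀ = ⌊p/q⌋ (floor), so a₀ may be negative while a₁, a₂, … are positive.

[-5; 1, 2, 2]

-30 = -5×7 + 5
7 = 1×5 + 2
5 = 2×2 + 1
2 = 2×1 + 0  (stop)
So -30/7 = [-5; 1, 2, 2].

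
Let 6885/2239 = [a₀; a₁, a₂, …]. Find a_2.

6885 = 3·2239 + 168   →  a_0 = 3
2239 = 13·168 + 55   →  a_1 = 13
168 = 3·55 + 3   →  a_2 = 3

3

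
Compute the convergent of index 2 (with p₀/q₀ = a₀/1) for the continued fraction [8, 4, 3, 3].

Using pₖ = aₖpₖ₋₁ + pₖ₋₂, qₖ = aₖqₖ₋₁ + qₖ₋₂ (with p₋₁=1, p₋₂=0, q₋₁=0, q₋₂=1):
  k=0: a=8, p=8, q=1
  k=1: a=4, p=33, q=4
  k=2: a=3, p=107, q=13

107/13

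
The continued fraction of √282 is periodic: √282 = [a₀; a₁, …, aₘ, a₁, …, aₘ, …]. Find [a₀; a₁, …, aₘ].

a₀ = ⌊√282⌋ = 16.
With m₀=0, d₀=1 and mₖ₊₁ = dₖaₖ − mₖ, dₖ₊₁ = (n − mₖ₊₁²)/dₖ, aₖ₊₁ = ⌊(a₀+mₖ₊₁)/dₖ₊₁⌋:
  k=1: m=16, d=26, a=1
  k=2: m=10, d=7, a=3
  k=3: m=11, d=23, a=1
  k=4: m=12, d=6, a=4
  k=5: m=12, d=23, a=1
  k=6: m=11, d=7, a=3
  k=7: m=10, d=26, a=1
  k=8: m=16, d=1, a=32
d=1 and a=2a₀=32 at k=8, so the next step gives (m, d) = (16, 26) again — its k=1 value — and the period has length 8.

[16; 1, 3, 1, 4, 1, 3, 1, 32]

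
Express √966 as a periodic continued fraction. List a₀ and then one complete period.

a₀ = ⌊√966⌋ = 31.

[31; 12, 2, 2, 2, 12, 62]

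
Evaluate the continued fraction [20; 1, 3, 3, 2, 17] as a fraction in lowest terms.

10861/523

Using pₖ = aₖpₖ₋₁ + pₖ₋₂ and qₖ = aₖqₖ₋₁ + qₖ₋₂:
  k=0: a=20, p=20, q=1
  k=1: a=1, p=21, q=1
  k=2: a=3, p=83, q=4
  k=3: a=3, p=270, q=13
  k=4: a=2, p=623, q=30
  k=5: a=17, p=10861, q=523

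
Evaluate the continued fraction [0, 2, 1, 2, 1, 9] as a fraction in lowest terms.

39/107

Using pₖ = aₖpₖ₋₁ + pₖ₋₂ and qₖ = aₖqₖ₋₁ + qₖ₋₂:
  k=0: a=0, p=0, q=1
  k=1: a=2, p=1, q=2
  k=2: a=1, p=1, q=3
  k=3: a=2, p=3, q=8
  k=4: a=1, p=4, q=11
  k=5: a=9, p=39, q=107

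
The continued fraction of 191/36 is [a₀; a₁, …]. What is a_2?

3

191 = 5·36 + 11   →  a_0 = 5
36 = 3·11 + 3   →  a_1 = 3
11 = 3·3 + 2   →  a_2 = 3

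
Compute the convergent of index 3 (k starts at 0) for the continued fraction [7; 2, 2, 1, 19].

Using pₖ = aₖpₖ₋₁ + pₖ₋₂, qₖ = aₖqₖ₋₁ + qₖ₋₂ (with p₋₁=1, p₋₂=0, q₋₁=0, q₋₂=1):
  k=0: a=7, p=7, q=1
  k=1: a=2, p=15, q=2
  k=2: a=2, p=37, q=5
  k=3: a=1, p=52, q=7

52/7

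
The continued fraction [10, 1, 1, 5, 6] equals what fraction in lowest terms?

717/68

Using pₖ = aₖpₖ₋₁ + pₖ₋₂ and qₖ = aₖqₖ₋₁ + qₖ₋₂:
  k=0: a=10, p=10, q=1
  k=1: a=1, p=11, q=1
  k=2: a=1, p=21, q=2
  k=3: a=5, p=116, q=11
  k=4: a=6, p=717, q=68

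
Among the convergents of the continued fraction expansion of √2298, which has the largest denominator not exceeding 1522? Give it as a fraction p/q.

72817/1519

√2298 = [47; 1, 14, 1, 94, …] (period length 4).
Convergents:
  p_0/q_0 = 47/1
  p_1/q_1 = 48/1
  p_2/q_2 = 719/15
  p_3/q_3 = 767/16
  p_4/q_4 = 72817/1519
  p_5/q_5 = 73584/1535
q_4 = 1519 ≤ 1522 < 1535 = q_5, so the answer is 72817/1519.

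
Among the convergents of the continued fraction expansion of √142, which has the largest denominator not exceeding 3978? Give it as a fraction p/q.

40897/3432

√142 = [11; 1, 10, 1, 22, …] (period length 4).
Convergents:
  p_0/q_0 = 11/1
  p_1/q_1 = 12/1
  p_2/q_2 = 131/11
  p_3/q_3 = 143/12
  p_4/q_4 = 3277/275
  p_5/q_5 = 3420/287
  p_6/q_6 = 37477/3145
  p_7/q_7 = 40897/3432
  p_8/q_8 = 937211/78649
q_7 = 3432 ≤ 3978 < 78649 = q_8, so the answer is 40897/3432.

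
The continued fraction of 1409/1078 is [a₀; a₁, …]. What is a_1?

1409 = 1·1078 + 331   →  a_0 = 1
1078 = 3·331 + 85   →  a_1 = 3

3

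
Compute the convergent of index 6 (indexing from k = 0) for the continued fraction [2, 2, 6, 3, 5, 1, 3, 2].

2451/995

Using pₖ = aₖpₖ₋₁ + pₖ₋₂, qₖ = aₖqₖ₋₁ + qₖ₋₂ (with p₋₁=1, p₋₂=0, q₋₁=0, q₋₂=1):
  k=0: a=2, p=2, q=1
  k=1: a=2, p=5, q=2
  k=2: a=6, p=32, q=13
  k=3: a=3, p=101, q=41
  k=4: a=5, p=537, q=218
  k=5: a=1, p=638, q=259
  k=6: a=3, p=2451, q=995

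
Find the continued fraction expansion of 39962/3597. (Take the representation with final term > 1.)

[11; 9, 9, 2, 2, 8]

39962 = 11×3597 + 395
3597 = 9×395 + 42
395 = 9×42 + 17
42 = 2×17 + 8
17 = 2×8 + 1
8 = 8×1 + 0  (stop)
So 39962/3597 = [11; 9, 9, 2, 2, 8].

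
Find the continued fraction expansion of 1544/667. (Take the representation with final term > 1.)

1544 = 2*667 + 210
667 = 3*210 + 37
210 = 5*37 + 25
37 = 1*25 + 12
25 = 2*12 + 1
12 = 12*1 + 0  (stop)
So 1544/667 = [2; 3, 5, 1, 2, 12].

[2; 3, 5, 1, 2, 12]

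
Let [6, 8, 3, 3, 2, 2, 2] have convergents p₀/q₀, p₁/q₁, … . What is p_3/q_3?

Using pₖ = aₖpₖ₋₁ + pₖ₋₂, qₖ = aₖqₖ₋₁ + qₖ₋₂ (with p₋₁=1, p₋₂=0, q₋₁=0, q₋₂=1):
  k=0: a=6, p=6, q=1
  k=1: a=8, p=49, q=8
  k=2: a=3, p=153, q=25
  k=3: a=3, p=508, q=83

508/83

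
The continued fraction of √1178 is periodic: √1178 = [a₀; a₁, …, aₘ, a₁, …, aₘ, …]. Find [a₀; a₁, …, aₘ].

[34; 3, 9, 2, 9, 3, 68]

a₀ = ⌊√1178⌋ = 34.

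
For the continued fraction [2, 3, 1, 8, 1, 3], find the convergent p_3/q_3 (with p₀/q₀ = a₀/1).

79/35

Using pₖ = aₖpₖ₋₁ + pₖ₋₂, qₖ = aₖqₖ₋₁ + qₖ₋₂ (with p₋₁=1, p₋₂=0, q₋₁=0, q₋₂=1):
  k=0: a=2, p=2, q=1
  k=1: a=3, p=7, q=3
  k=2: a=1, p=9, q=4
  k=3: a=8, p=79, q=35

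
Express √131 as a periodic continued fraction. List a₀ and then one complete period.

[11; 2, 4, 11, 4, 2, 22]

a₀ = ⌊√131⌋ = 11.
With m₀=0, d₀=1 and mₖ₊₁ = dₖaₖ − mₖ, dₖ₊₁ = (n − mₖ₊₁²)/dₖ, aₖ₊₁ = ⌊(a₀+mₖ₊₁)/dₖ₊₁⌋:
  k=1: m=11, d=10, a=2
  k=2: m=9, d=5, a=4
  k=3: m=11, d=2, a=11
  k=4: m=11, d=5, a=4
  k=5: m=9, d=10, a=2
  k=6: m=11, d=1, a=22
d=1 and a=2a₀=22 at k=6, so the next step gives (m, d) = (11, 10) again — its k=1 value — and the period has length 6.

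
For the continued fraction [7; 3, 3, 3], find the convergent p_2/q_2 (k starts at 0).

Using pₖ = aₖpₖ₋₁ + pₖ₋₂, qₖ = aₖqₖ₋₁ + qₖ₋₂ (with p₋₁=1, p₋₂=0, q₋₁=0, q₋₂=1):
  k=0: a=7, p=7, q=1
  k=1: a=3, p=22, q=3
  k=2: a=3, p=73, q=10

73/10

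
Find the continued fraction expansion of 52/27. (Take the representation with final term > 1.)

[1; 1, 12, 2]

52 = 1·27 + 25
27 = 1·25 + 2
25 = 12·2 + 1
2 = 2·1 + 0  (stop)
So 52/27 = [1; 1, 12, 2].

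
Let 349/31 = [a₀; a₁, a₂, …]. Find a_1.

3

349 = 11·31 + 8   →  a_0 = 11
31 = 3·8 + 7   →  a_1 = 3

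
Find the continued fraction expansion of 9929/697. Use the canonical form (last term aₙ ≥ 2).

[14; 4, 13, 6, 2]

9929 = 14·697 + 171
697 = 4·171 + 13
171 = 13·13 + 2
13 = 6·2 + 1
2 = 2·1 + 0  (stop)
So 9929/697 = [14; 4, 13, 6, 2].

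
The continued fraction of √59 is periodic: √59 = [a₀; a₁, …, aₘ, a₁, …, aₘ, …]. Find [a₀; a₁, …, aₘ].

a₀ = ⌊√59⌋ = 7.
With m₀=0, d₀=1 and mₖ₊₁ = dₖaₖ − mₖ, dₖ₊₁ = (n − mₖ₊₁²)/dₖ, aₖ₊₁ = ⌊(a₀+mₖ₊₁)/dₖ₊₁⌋:
  k=1: m=7, d=10, a=1
  k=2: m=3, d=5, a=2
  k=3: m=7, d=2, a=7
  k=4: m=7, d=5, a=2
  k=5: m=3, d=10, a=1
  k=6: m=7, d=1, a=14
d=1 and a=2a₀=14 at k=6, so the next step gives (m, d) = (7, 10) again — its k=1 value — and the period has length 6.

[7; 1, 2, 7, 2, 1, 14]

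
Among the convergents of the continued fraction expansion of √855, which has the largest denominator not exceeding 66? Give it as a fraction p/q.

√855 = [29; 4, 6, 4, 58, …] (period length 4).
Convergents:
  p_0/q_0 = 29/1
  p_1/q_1 = 117/4
  p_2/q_2 = 731/25
  p_3/q_3 = 3041/104
q_2 = 25 ≤ 66 < 104 = q_3, so the answer is 731/25.

731/25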